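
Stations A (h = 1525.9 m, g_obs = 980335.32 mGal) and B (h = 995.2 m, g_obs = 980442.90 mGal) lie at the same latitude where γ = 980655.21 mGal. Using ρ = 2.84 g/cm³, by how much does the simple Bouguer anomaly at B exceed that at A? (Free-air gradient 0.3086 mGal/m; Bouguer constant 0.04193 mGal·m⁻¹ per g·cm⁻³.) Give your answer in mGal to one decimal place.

Δg_SB(A) = 980335.32 − 980655.21 + 0.3086×1525.9 − 0.04193×2.84×1525.9 = -30.70 mGal
Δg_SB(B) = 980442.90 − 980655.21 + 0.3086×995.2 − 0.04193×2.84×995.2 = -23.70 mGal
Difference = -23.70 − (-30.70) = 7.00 mGal

7.0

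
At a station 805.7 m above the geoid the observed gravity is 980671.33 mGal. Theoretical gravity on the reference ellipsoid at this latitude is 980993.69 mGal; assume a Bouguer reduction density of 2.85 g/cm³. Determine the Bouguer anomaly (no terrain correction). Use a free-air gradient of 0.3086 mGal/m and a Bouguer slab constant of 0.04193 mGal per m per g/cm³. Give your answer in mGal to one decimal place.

-170.0

Free-air correction = 0.3086 × 805.7 = 248.64 mGal
Free-air anomaly = 980671.33 − 980993.69 + (248.64) = -73.72 mGal
Bouguer slab correction = 0.04193 × 2.85 × 805.7 = 96.28 mGal
Simple Bouguer anomaly = -73.72 − (96.28) = -170.00 mGal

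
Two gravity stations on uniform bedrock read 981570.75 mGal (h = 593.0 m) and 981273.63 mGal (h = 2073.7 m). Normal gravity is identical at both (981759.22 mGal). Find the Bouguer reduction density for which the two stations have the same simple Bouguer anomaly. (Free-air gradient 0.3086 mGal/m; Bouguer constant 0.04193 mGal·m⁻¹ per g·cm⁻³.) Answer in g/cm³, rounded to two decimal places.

Δg_obs = 981273.63 − 981570.75 = -297.12 mGal over Δh = 2073.7 − 593.0 = 1480.7 m
Equal Bouguer anomalies ⇒ Δg_obs + (0.3086 − 0.04193ρ)·Δh = 0
0.3086 − 0.04193ρ = −Δg_obs/Δh = 0.20066
ρ = (0.3086 − 0.20066) / 0.04193 = 2.57 g/cm³

2.57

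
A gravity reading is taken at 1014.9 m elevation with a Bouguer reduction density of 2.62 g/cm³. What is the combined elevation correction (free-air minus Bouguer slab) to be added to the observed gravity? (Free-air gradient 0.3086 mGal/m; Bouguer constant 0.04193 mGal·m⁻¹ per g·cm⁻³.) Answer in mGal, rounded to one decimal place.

Combined gradient = 0.3086 − 0.04193 × 2.62 = 0.1987434 mGal/m
Combined elevation correction = 0.1987434 × 1014.9 = 201.7 mGal

201.7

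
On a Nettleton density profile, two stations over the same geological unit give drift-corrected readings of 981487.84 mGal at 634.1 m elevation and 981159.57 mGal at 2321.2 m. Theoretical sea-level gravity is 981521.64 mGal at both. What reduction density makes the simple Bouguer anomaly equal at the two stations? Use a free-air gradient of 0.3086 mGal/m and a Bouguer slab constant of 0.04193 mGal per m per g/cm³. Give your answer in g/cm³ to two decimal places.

Δg_obs = 981159.57 − 981487.84 = -328.27 mGal over Δh = 2321.2 − 634.1 = 1687.1 m
Equal Bouguer anomalies ⇒ Δg_obs + (0.3086 − 0.04193ρ)·Δh = 0
0.3086 − 0.04193ρ = −Δg_obs/Δh = 0.19458
ρ = (0.3086 − 0.19458) / 0.04193 = 2.72 g/cm³

2.72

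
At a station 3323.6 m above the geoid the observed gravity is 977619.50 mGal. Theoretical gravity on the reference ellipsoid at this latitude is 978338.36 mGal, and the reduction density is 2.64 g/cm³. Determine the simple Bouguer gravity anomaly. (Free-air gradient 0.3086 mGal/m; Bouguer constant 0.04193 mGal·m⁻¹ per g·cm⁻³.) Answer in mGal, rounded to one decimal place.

-61.1

Free-air correction = 0.3086 × 3323.6 = 1025.66 mGal
Free-air anomaly = 977619.50 − 978338.36 + (1025.66) = 306.80 mGal
Bouguer slab correction = 0.04193 × 2.64 × 3323.6 = 367.91 mGal
Simple Bouguer anomaly = 306.80 − (367.91) = -61.11 mGal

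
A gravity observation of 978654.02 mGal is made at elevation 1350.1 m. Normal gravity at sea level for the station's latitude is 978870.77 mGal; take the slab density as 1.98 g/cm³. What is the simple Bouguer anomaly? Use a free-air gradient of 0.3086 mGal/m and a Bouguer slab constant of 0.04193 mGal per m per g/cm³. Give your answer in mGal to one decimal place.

87.8

Free-air correction = 0.3086 × 1350.1 = 416.64 mGal
Free-air anomaly = 978654.02 − 978870.77 + (416.64) = 199.89 mGal
Bouguer slab correction = 0.04193 × 1.98 × 1350.1 = 112.09 mGal
Simple Bouguer anomaly = 199.89 − (112.09) = 87.80 mGal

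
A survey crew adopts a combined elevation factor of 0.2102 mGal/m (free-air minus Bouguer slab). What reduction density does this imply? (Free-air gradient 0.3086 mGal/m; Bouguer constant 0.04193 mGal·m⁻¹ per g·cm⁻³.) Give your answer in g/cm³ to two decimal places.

0.2102 = 0.3086 − 0.04193 × ρ
ρ = (0.3086 − 0.2102) / 0.04193 = 2.35 g/cm³

2.35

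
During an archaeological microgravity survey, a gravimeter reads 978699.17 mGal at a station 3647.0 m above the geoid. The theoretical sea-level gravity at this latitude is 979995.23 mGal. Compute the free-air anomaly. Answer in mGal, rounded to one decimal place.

-170.6

Free-air correction = 0.3086 × 3647.0 = 1125.46 mGal
Free-air anomaly = 978699.17 − 979995.23 + (1125.46) = -170.60 mGal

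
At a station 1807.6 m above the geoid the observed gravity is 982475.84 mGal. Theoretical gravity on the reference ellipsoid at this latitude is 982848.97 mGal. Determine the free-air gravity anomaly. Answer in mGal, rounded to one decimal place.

184.7

Free-air correction = 0.3086 × 1807.6 = 557.83 mGal
Free-air anomaly = 982475.84 − 982848.97 + (557.83) = 184.70 mGal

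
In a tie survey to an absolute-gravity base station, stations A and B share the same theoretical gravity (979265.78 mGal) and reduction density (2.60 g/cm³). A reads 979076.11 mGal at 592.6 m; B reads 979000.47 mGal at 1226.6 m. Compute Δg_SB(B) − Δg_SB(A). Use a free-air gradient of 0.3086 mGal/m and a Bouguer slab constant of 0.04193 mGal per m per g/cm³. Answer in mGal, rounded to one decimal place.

50.9

Δg_SB(A) = 979076.11 − 979265.78 + 0.3086×592.6 − 0.04193×2.60×592.6 = -71.40 mGal
Δg_SB(B) = 979000.47 − 979265.78 + 0.3086×1226.6 − 0.04193×2.60×1226.6 = -20.50 mGal
Difference = -20.50 − (-71.40) = 50.90 mGal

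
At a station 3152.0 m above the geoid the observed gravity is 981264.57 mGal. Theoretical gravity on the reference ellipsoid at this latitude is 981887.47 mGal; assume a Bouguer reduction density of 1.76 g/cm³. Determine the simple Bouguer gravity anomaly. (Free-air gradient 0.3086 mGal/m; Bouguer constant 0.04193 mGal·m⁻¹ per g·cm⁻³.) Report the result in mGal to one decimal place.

117.2

Free-air correction = 0.3086 × 3152.0 = 972.71 mGal
Free-air anomaly = 981264.57 − 981887.47 + (972.71) = 349.81 mGal
Bouguer slab correction = 0.04193 × 1.76 × 3152.0 = 232.61 mGal
Simple Bouguer anomaly = 349.81 − (232.61) = 117.20 mGal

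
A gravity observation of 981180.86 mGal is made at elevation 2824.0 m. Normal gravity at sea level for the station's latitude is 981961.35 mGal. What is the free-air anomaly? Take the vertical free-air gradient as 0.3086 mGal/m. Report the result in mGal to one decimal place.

Free-air correction = 0.3086 × 2824.0 = 871.49 mGal
Free-air anomaly = 981180.86 − 981961.35 + (871.49) = 91.00 mGal

91.0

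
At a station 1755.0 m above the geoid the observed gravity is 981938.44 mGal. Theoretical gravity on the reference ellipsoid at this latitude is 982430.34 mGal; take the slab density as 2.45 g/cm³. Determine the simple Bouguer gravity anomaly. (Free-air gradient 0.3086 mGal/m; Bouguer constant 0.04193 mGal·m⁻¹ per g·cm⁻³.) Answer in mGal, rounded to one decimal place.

Free-air correction = 0.3086 × 1755.0 = 541.59 mGal
Free-air anomaly = 981938.44 − 982430.34 + (541.59) = 49.69 mGal
Bouguer slab correction = 0.04193 × 2.45 × 1755.0 = 180.29 mGal
Simple Bouguer anomaly = 49.69 − (180.29) = -130.60 mGal

-130.6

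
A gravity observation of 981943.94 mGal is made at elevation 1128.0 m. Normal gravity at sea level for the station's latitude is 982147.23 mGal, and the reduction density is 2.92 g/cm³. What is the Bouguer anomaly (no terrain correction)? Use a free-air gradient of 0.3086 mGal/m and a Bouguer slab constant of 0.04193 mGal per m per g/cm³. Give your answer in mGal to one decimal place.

6.7

Free-air correction = 0.3086 × 1128.0 = 348.10 mGal
Free-air anomaly = 981943.94 − 982147.23 + (348.10) = 144.81 mGal
Bouguer slab correction = 0.04193 × 2.92 × 1128.0 = 138.11 mGal
Simple Bouguer anomaly = 144.81 − (138.11) = 6.70 mGal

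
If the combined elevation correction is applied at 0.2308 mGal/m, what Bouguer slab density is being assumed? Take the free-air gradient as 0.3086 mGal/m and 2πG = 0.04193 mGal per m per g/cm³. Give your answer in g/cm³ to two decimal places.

1.86

0.2308 = 0.3086 − 0.04193 × ρ
ρ = (0.3086 − 0.2308) / 0.04193 = 1.86 g/cm³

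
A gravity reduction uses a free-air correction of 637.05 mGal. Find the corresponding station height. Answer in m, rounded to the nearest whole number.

h = 637.05 / 0.3086 = 2064.32 m

2064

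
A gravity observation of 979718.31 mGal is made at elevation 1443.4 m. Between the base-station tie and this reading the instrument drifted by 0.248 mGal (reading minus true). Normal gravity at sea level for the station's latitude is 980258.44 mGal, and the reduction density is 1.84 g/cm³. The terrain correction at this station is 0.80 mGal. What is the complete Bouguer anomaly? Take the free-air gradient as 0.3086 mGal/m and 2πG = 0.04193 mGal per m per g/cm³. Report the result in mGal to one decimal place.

-205.5

Drift-corrected reading = 979718.31 − (0.248) = 979718.062 mGal
Free-air correction = 0.3086 × 1443.4 = 445.43 mGal
Free-air anomaly = 979718.062 − 980258.44 + (445.43) = -94.948 mGal
Bouguer slab correction = 0.04193 × 1.84 × 1443.4 = 111.36 mGal
Simple Bouguer anomaly = -94.948 − (111.36) = -206.308 mGal
Complete Bouguer anomaly = -206.308 + 0.80 = -205.508 mGal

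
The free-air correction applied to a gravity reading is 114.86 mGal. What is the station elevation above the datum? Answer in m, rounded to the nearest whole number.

372

h = 114.86 / 0.3086 = 372.20 m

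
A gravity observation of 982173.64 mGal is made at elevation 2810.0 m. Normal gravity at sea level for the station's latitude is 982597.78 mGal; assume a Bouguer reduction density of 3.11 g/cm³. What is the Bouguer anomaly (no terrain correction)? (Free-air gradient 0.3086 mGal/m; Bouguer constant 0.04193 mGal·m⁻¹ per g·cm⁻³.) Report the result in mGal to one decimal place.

Free-air correction = 0.3086 × 2810.0 = 867.17 mGal
Free-air anomaly = 982173.64 − 982597.78 + (867.17) = 443.03 mGal
Bouguer slab correction = 0.04193 × 3.11 × 2810.0 = 366.43 mGal
Simple Bouguer anomaly = 443.03 − (366.43) = 76.60 mGal

76.6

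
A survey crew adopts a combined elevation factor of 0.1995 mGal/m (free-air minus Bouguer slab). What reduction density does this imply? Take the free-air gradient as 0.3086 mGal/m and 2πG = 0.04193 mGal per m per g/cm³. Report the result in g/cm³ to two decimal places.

0.1995 = 0.3086 − 0.04193 × ρ
ρ = (0.3086 − 0.1995) / 0.04193 = 2.60 g/cm³

2.60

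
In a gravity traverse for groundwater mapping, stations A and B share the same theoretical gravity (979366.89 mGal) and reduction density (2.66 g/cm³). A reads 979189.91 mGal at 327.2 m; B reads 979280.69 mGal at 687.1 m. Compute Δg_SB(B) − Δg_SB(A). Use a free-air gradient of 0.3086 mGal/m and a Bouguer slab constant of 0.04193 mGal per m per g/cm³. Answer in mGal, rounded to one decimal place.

Δg_SB(A) = 979189.91 − 979366.89 + 0.3086×327.2 − 0.04193×2.66×327.2 = -112.50 mGal
Δg_SB(B) = 979280.69 − 979366.89 + 0.3086×687.1 − 0.04193×2.66×687.1 = 49.20 mGal
Difference = 49.20 − (-112.50) = 161.70 mGal

161.7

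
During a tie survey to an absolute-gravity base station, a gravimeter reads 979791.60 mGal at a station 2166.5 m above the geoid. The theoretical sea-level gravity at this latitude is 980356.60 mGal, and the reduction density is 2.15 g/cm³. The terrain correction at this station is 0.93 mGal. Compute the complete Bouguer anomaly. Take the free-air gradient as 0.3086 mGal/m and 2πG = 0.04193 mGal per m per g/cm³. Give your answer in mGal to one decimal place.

Free-air correction = 0.3086 × 2166.5 = 668.58 mGal
Free-air anomaly = 979791.60 − 980356.60 + (668.58) = 103.58 mGal
Bouguer slab correction = 0.04193 × 2.15 × 2166.5 = 195.31 mGal
Simple Bouguer anomaly = 103.58 − (195.31) = -91.73 mGal
Complete Bouguer anomaly = -91.73 + 0.93 = -90.80 mGal

-90.8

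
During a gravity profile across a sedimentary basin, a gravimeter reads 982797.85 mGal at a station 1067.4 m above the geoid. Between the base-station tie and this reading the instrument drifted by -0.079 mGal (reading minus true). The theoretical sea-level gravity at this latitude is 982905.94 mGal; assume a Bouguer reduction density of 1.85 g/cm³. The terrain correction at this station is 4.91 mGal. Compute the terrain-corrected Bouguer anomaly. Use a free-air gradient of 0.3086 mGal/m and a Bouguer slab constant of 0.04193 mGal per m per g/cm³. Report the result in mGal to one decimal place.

143.5

Drift-corrected reading = 982797.85 − (-0.079) = 982797.929 mGal
Free-air correction = 0.3086 × 1067.4 = 329.40 mGal
Free-air anomaly = 982797.929 − 982905.94 + (329.40) = 221.389 mGal
Bouguer slab correction = 0.04193 × 1.85 × 1067.4 = 82.80 mGal
Simple Bouguer anomaly = 221.389 − (82.80) = 138.589 mGal
Complete Bouguer anomaly = 138.589 + 4.91 = 143.499 mGal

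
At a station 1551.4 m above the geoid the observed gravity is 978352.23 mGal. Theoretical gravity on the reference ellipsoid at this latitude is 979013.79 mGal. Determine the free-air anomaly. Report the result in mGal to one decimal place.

Free-air correction = 0.3086 × 1551.4 = 478.76 mGal
Free-air anomaly = 978352.23 − 979013.79 + (478.76) = -182.80 mGal

-182.8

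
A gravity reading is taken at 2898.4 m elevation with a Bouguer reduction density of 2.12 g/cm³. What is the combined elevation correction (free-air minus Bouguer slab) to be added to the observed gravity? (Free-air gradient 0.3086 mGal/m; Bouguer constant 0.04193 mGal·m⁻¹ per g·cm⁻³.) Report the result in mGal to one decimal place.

Combined gradient = 0.3086 − 0.04193 × 2.12 = 0.2197084 mGal/m
Combined elevation correction = 0.2197084 × 2898.4 = 636.8 mGal

636.8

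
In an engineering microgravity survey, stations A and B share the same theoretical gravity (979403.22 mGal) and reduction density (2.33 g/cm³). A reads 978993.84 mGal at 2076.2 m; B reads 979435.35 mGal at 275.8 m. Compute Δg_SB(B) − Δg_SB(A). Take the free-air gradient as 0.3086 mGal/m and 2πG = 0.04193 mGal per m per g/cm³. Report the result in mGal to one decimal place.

61.8

Δg_SB(A) = 978993.84 − 979403.22 + 0.3086×2076.2 − 0.04193×2.33×2076.2 = 28.50 mGal
Δg_SB(B) = 979435.35 − 979403.22 + 0.3086×275.8 − 0.04193×2.33×275.8 = 90.30 mGal
Difference = 90.30 − (28.50) = 61.80 mGal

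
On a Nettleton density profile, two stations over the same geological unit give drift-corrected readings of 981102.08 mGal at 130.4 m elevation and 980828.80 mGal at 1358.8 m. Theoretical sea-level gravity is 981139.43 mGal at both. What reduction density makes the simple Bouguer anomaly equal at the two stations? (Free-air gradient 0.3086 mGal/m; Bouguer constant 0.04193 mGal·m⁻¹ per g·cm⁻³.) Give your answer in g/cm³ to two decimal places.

Δg_obs = 980828.80 − 981102.08 = -273.28 mGal over Δh = 1358.8 − 130.4 = 1228.4 m
Equal Bouguer anomalies ⇒ Δg_obs + (0.3086 − 0.04193ρ)·Δh = 0
0.3086 − 0.04193ρ = −Δg_obs/Δh = 0.22247
ρ = (0.3086 − 0.22247) / 0.04193 = 2.05 g/cm³

2.05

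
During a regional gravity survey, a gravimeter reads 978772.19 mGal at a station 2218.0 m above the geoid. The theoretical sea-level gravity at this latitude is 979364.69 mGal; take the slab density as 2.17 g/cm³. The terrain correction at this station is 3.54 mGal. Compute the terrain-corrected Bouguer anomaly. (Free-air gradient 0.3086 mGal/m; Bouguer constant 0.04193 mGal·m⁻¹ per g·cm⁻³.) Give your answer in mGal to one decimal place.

Free-air correction = 0.3086 × 2218.0 = 684.47 mGal
Free-air anomaly = 978772.19 − 979364.69 + (684.47) = 91.97 mGal
Bouguer slab correction = 0.04193 × 2.17 × 2218.0 = 201.81 mGal
Simple Bouguer anomaly = 91.97 − (201.81) = -109.84 mGal
Complete Bouguer anomaly = -109.84 + 3.54 = -106.30 mGal

-106.3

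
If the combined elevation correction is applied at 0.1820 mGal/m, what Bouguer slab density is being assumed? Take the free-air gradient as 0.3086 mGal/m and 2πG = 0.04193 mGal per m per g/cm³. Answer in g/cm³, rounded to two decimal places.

0.1820 = 0.3086 − 0.04193 × ρ
ρ = (0.3086 − 0.1820) / 0.04193 = 3.02 g/cm³

3.02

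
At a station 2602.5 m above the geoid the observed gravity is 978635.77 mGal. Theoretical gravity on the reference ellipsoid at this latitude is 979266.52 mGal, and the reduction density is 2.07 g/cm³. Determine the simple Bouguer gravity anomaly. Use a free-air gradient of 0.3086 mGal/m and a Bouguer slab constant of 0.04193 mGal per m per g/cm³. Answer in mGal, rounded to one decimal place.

Free-air correction = 0.3086 × 2602.5 = 803.13 mGal
Free-air anomaly = 978635.77 − 979266.52 + (803.13) = 172.38 mGal
Bouguer slab correction = 0.04193 × 2.07 × 2602.5 = 225.88 mGal
Simple Bouguer anomaly = 172.38 − (225.88) = -53.50 mGal

-53.5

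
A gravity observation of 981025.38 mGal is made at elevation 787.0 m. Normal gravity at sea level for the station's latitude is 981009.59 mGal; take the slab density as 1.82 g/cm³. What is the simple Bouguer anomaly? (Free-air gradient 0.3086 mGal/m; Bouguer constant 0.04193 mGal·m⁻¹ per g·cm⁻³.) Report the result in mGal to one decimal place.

Free-air correction = 0.3086 × 787.0 = 242.87 mGal
Free-air anomaly = 981025.38 − 981009.59 + (242.87) = 258.66 mGal
Bouguer slab correction = 0.04193 × 1.82 × 787.0 = 60.06 mGal
Simple Bouguer anomaly = 258.66 − (60.06) = 198.60 mGal

198.6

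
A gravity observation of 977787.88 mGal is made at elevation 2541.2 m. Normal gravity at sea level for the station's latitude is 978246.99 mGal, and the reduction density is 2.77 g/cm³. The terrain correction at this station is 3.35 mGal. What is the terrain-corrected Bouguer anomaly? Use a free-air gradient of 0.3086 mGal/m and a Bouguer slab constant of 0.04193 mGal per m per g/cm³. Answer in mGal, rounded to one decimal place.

Free-air correction = 0.3086 × 2541.2 = 784.21 mGal
Free-air anomaly = 977787.88 − 978246.99 + (784.21) = 325.10 mGal
Bouguer slab correction = 0.04193 × 2.77 × 2541.2 = 295.15 mGal
Simple Bouguer anomaly = 325.10 − (295.15) = 29.95 mGal
Complete Bouguer anomaly = 29.95 + 3.35 = 33.30 mGal

33.3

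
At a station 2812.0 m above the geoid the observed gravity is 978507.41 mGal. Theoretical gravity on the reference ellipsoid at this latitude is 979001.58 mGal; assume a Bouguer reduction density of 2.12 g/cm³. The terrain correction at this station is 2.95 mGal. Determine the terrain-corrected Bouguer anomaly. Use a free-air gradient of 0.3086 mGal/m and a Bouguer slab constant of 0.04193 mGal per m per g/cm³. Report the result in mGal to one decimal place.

126.6

Free-air correction = 0.3086 × 2812.0 = 867.78 mGal
Free-air anomaly = 978507.41 − 979001.58 + (867.78) = 373.61 mGal
Bouguer slab correction = 0.04193 × 2.12 × 2812.0 = 249.96 mGal
Simple Bouguer anomaly = 373.61 − (249.96) = 123.65 mGal
Complete Bouguer anomaly = 123.65 + 2.95 = 126.60 mGal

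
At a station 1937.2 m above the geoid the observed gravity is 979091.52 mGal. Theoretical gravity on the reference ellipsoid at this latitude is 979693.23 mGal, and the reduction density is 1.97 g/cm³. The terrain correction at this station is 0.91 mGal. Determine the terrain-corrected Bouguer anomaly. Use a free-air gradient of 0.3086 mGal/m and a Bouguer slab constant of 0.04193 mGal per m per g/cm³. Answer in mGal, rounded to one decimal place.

-163.0

Free-air correction = 0.3086 × 1937.2 = 597.82 mGal
Free-air anomaly = 979091.52 − 979693.23 + (597.82) = -3.89 mGal
Bouguer slab correction = 0.04193 × 1.97 × 1937.2 = 160.02 mGal
Simple Bouguer anomaly = -3.89 − (160.02) = -163.91 mGal
Complete Bouguer anomaly = -163.91 + 0.91 = -163.00 mGal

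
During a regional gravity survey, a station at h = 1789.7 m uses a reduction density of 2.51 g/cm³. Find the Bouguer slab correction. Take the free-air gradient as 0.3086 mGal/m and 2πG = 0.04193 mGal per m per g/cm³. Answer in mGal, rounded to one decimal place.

Bouguer slab correction = 0.04193 × 2.51 × 1789.7 = 188.4 mGal

188.4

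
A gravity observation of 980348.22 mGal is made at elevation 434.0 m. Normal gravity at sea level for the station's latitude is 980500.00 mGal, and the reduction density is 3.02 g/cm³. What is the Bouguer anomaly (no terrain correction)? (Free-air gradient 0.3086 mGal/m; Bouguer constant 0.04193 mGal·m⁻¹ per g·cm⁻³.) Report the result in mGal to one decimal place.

Free-air correction = 0.3086 × 434.0 = 133.93 mGal
Free-air anomaly = 980348.22 − 980500.00 + (133.93) = -17.85 mGal
Bouguer slab correction = 0.04193 × 3.02 × 434.0 = 54.96 mGal
Simple Bouguer anomaly = -17.85 − (54.96) = -72.81 mGal

-72.8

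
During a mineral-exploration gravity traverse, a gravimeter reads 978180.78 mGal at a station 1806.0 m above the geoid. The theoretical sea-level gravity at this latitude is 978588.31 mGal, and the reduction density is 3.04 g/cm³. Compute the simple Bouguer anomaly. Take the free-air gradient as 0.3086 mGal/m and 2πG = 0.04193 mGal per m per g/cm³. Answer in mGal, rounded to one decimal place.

-80.4

Free-air correction = 0.3086 × 1806.0 = 557.33 mGal
Free-air anomaly = 978180.78 − 978588.31 + (557.33) = 149.80 mGal
Bouguer slab correction = 0.04193 × 3.04 × 1806.0 = 230.21 mGal
Simple Bouguer anomaly = 149.80 − (230.21) = -80.41 mGal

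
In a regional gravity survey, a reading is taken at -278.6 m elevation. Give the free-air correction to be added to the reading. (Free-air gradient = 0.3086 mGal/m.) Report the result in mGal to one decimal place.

Free-air correction = 0.3086 × -278.6 = -86.0 mGal

-86.0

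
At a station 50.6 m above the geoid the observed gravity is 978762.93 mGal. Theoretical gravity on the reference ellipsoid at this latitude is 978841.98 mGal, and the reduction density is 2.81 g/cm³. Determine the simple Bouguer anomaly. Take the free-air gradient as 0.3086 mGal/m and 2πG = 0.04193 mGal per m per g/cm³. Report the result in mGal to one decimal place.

Free-air correction = 0.3086 × 50.6 = 15.62 mGal
Free-air anomaly = 978762.93 − 978841.98 + (15.62) = -63.43 mGal
Bouguer slab correction = 0.04193 × 2.81 × 50.6 = 5.96 mGal
Simple Bouguer anomaly = -63.43 − (5.96) = -69.39 mGal

-69.4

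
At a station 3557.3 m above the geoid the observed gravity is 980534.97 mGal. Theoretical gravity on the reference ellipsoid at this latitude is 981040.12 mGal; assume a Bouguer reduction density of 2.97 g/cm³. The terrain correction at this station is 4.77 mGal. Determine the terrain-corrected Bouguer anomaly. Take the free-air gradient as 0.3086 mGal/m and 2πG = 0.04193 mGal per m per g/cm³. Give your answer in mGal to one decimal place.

154.4

Free-air correction = 0.3086 × 3557.3 = 1097.78 mGal
Free-air anomaly = 980534.97 − 981040.12 + (1097.78) = 592.63 mGal
Bouguer slab correction = 0.04193 × 2.97 × 3557.3 = 443.00 mGal
Simple Bouguer anomaly = 592.63 − (443.00) = 149.63 mGal
Complete Bouguer anomaly = 149.63 + 4.77 = 154.40 mGal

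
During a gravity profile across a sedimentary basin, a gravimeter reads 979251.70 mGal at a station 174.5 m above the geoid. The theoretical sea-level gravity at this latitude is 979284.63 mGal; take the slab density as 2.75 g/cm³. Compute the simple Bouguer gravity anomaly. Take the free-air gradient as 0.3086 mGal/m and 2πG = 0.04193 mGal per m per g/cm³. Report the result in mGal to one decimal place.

Free-air correction = 0.3086 × 174.5 = 53.85 mGal
Free-air anomaly = 979251.70 − 979284.63 + (53.85) = 20.92 mGal
Bouguer slab correction = 0.04193 × 2.75 × 174.5 = 20.12 mGal
Simple Bouguer anomaly = 20.92 − (20.12) = 0.80 mGal

0.8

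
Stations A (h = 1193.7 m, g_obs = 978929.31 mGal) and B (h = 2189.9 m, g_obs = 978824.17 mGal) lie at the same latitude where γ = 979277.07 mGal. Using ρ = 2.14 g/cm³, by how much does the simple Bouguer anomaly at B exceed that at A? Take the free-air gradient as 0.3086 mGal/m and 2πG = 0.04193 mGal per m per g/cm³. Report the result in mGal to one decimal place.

112.9

Δg_SB(A) = 978929.31 − 979277.07 + 0.3086×1193.7 − 0.04193×2.14×1193.7 = -86.50 mGal
Δg_SB(B) = 978824.17 − 979277.07 + 0.3086×2189.9 − 0.04193×2.14×2189.9 = 26.40 mGal
Difference = 26.40 − (-86.50) = 112.90 mGal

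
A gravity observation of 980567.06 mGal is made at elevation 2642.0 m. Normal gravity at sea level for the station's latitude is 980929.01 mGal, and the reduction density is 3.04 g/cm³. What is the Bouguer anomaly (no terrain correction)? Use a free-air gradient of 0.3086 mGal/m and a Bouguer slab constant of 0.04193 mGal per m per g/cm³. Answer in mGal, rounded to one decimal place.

Free-air correction = 0.3086 × 2642.0 = 815.32 mGal
Free-air anomaly = 980567.06 − 980929.01 + (815.32) = 453.37 mGal
Bouguer slab correction = 0.04193 × 3.04 × 2642.0 = 336.77 mGal
Simple Bouguer anomaly = 453.37 − (336.77) = 116.60 mGal

116.6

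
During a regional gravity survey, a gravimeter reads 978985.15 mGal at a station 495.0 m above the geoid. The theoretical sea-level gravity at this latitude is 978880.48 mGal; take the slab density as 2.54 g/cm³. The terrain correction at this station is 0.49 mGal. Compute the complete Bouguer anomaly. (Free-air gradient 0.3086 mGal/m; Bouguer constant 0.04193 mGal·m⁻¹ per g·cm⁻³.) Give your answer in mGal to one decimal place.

205.2

Free-air correction = 0.3086 × 495.0 = 152.76 mGal
Free-air anomaly = 978985.15 − 978880.48 + (152.76) = 257.43 mGal
Bouguer slab correction = 0.04193 × 2.54 × 495.0 = 52.72 mGal
Simple Bouguer anomaly = 257.43 − (52.72) = 204.71 mGal
Complete Bouguer anomaly = 204.71 + 0.49 = 205.20 mGal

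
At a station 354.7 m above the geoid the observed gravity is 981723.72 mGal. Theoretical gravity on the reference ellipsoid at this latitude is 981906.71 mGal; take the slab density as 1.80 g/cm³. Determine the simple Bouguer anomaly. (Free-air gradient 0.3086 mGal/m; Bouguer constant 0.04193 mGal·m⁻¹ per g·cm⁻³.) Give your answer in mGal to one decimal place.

Free-air correction = 0.3086 × 354.7 = 109.46 mGal
Free-air anomaly = 981723.72 − 981906.71 + (109.46) = -73.53 mGal
Bouguer slab correction = 0.04193 × 1.80 × 354.7 = 26.77 mGal
Simple Bouguer anomaly = -73.53 − (26.77) = -100.30 mGal

-100.3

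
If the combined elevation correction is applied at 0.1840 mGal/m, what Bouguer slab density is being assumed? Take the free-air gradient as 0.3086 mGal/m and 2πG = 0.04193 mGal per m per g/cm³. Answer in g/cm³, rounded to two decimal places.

2.97

0.1840 = 0.3086 − 0.04193 × ρ
ρ = (0.3086 − 0.1840) / 0.04193 = 2.97 g/cm³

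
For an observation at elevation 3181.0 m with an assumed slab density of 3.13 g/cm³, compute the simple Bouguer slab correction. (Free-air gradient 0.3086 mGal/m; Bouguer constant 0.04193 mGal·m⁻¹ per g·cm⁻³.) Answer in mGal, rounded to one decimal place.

Bouguer slab correction = 0.04193 × 3.13 × 3181.0 = 417.5 mGal

417.5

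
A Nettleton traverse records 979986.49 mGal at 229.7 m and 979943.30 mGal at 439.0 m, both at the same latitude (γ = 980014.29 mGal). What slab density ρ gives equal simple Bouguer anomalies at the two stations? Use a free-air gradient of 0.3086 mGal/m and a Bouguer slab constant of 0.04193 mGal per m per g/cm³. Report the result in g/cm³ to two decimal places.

Δg_obs = 979943.30 − 979986.49 = -43.19 mGal over Δh = 439.0 − 229.7 = 209.3 m
Equal Bouguer anomalies ⇒ Δg_obs + (0.3086 − 0.04193ρ)·Δh = 0
0.3086 − 0.04193ρ = −Δg_obs/Δh = 0.20635
ρ = (0.3086 − 0.20635) / 0.04193 = 2.44 g/cm³

2.44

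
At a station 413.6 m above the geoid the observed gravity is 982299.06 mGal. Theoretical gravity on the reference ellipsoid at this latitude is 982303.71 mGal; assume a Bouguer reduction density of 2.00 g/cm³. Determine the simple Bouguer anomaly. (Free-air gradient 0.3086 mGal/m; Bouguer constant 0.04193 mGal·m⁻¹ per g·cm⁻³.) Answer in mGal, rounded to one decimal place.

88.3

Free-air correction = 0.3086 × 413.6 = 127.64 mGal
Free-air anomaly = 982299.06 − 982303.71 + (127.64) = 122.99 mGal
Bouguer slab correction = 0.04193 × 2.00 × 413.6 = 34.68 mGal
Simple Bouguer anomaly = 122.99 − (34.68) = 88.31 mGal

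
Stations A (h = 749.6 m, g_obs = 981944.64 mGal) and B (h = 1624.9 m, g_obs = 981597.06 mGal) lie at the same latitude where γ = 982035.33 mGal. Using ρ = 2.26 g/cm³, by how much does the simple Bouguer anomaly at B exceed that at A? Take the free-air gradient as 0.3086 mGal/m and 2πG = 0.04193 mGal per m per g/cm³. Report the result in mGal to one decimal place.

Δg_SB(A) = 981944.64 − 982035.33 + 0.3086×749.6 − 0.04193×2.26×749.6 = 69.60 mGal
Δg_SB(B) = 981597.06 − 982035.33 + 0.3086×1624.9 − 0.04193×2.26×1624.9 = -90.80 mGal
Difference = -90.80 − (69.60) = -160.40 mGal

-160.4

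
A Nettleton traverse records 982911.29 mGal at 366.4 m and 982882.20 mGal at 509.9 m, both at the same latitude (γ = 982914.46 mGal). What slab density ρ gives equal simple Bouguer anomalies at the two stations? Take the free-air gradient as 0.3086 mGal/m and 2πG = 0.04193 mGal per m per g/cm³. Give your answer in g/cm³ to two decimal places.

Δg_obs = 982882.20 − 982911.29 = -29.09 mGal over Δh = 509.9 − 366.4 = 143.5 m
Equal Bouguer anomalies ⇒ Δg_obs + (0.3086 − 0.04193ρ)·Δh = 0
0.3086 − 0.04193ρ = −Δg_obs/Δh = 0.20272
ρ = (0.3086 − 0.20272) / 0.04193 = 2.53 g/cm³

2.53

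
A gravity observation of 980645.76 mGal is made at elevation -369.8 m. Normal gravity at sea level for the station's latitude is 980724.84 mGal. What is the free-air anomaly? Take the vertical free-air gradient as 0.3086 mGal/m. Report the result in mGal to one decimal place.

Free-air correction = 0.3086 × -369.8 = -114.12 mGal
Free-air anomaly = 980645.76 − 980724.84 + (-114.12) = -193.20 mGal

-193.2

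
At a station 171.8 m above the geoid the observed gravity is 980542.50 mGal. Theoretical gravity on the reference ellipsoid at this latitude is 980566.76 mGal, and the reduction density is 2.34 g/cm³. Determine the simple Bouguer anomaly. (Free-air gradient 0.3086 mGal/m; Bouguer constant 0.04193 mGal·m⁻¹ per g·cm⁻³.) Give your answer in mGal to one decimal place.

11.9

Free-air correction = 0.3086 × 171.8 = 53.02 mGal
Free-air anomaly = 980542.50 − 980566.76 + (53.02) = 28.76 mGal
Bouguer slab correction = 0.04193 × 2.34 × 171.8 = 16.86 mGal
Simple Bouguer anomaly = 28.76 − (16.86) = 11.90 mGal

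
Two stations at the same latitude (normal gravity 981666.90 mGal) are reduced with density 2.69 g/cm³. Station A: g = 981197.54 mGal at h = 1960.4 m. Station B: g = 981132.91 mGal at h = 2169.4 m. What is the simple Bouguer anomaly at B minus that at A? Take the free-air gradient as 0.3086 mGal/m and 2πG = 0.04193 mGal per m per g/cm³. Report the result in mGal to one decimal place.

Δg_SB(A) = 981197.54 − 981666.90 + 0.3086×1960.4 − 0.04193×2.69×1960.4 = -85.50 mGal
Δg_SB(B) = 981132.91 − 981666.90 + 0.3086×2169.4 − 0.04193×2.69×2169.4 = -109.20 mGal
Difference = -109.20 − (-85.50) = -23.70 mGal

-23.7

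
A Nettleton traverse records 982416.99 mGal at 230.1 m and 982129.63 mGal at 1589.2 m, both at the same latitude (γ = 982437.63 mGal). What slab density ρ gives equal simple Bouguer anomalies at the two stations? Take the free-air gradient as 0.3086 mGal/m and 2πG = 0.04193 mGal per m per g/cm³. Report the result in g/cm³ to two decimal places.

2.32

Δg_obs = 982129.63 − 982416.99 = -287.36 mGal over Δh = 1589.2 − 230.1 = 1359.1 m
Equal Bouguer anomalies ⇒ Δg_obs + (0.3086 − 0.04193ρ)·Δh = 0
0.3086 − 0.04193ρ = −Δg_obs/Δh = 0.21143
ρ = (0.3086 − 0.21143) / 0.04193 = 2.32 g/cm³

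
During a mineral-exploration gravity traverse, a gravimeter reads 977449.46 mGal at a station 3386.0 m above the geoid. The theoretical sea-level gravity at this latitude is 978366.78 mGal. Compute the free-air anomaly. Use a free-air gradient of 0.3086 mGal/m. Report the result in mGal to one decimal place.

Free-air correction = 0.3086 × 3386.0 = 1044.92 mGal
Free-air anomaly = 977449.46 − 978366.78 + (1044.92) = 127.60 mGal

127.6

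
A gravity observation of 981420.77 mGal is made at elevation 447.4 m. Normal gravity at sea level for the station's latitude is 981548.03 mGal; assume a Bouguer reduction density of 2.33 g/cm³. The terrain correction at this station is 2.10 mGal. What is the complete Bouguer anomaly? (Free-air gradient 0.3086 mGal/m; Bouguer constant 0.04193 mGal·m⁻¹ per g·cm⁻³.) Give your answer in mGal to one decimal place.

Free-air correction = 0.3086 × 447.4 = 138.07 mGal
Free-air anomaly = 981420.77 − 981548.03 + (138.07) = 10.81 mGal
Bouguer slab correction = 0.04193 × 2.33 × 447.4 = 43.71 mGal
Simple Bouguer anomaly = 10.81 − (43.71) = -32.90 mGal
Complete Bouguer anomaly = -32.90 + 2.10 = -30.80 mGal

-30.8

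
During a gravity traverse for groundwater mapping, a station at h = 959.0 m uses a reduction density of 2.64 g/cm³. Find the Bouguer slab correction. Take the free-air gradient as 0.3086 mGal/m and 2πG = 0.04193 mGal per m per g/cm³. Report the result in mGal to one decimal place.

106.2

Bouguer slab correction = 0.04193 × 2.64 × 959.0 = 106.2 mGal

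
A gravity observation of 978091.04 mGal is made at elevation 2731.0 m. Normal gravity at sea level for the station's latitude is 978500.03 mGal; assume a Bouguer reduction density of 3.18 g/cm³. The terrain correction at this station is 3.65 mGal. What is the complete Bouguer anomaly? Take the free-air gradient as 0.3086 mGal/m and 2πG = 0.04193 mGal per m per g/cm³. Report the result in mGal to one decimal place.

73.3

Free-air correction = 0.3086 × 2731.0 = 842.79 mGal
Free-air anomaly = 978091.04 − 978500.03 + (842.79) = 433.80 mGal
Bouguer slab correction = 0.04193 × 3.18 × 2731.0 = 364.14 mGal
Simple Bouguer anomaly = 433.80 − (364.14) = 69.66 mGal
Complete Bouguer anomaly = 69.66 + 3.65 = 73.31 mGal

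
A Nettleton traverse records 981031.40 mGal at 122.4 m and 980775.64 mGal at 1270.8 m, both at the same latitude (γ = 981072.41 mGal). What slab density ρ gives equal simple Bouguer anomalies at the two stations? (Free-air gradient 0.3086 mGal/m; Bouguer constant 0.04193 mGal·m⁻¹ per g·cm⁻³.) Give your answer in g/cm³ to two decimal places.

Δg_obs = 980775.64 − 981031.40 = -255.76 mGal over Δh = 1270.8 − 122.4 = 1148.4 m
Equal Bouguer anomalies ⇒ Δg_obs + (0.3086 − 0.04193ρ)·Δh = 0
0.3086 − 0.04193ρ = −Δg_obs/Δh = 0.22271
ρ = (0.3086 − 0.22271) / 0.04193 = 2.05 g/cm³

2.05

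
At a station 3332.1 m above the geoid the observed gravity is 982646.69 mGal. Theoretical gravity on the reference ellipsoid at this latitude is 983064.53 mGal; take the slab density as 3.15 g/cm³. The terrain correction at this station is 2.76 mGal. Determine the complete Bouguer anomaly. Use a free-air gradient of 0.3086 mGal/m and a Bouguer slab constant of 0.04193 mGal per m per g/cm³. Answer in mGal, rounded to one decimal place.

173.1

Free-air correction = 0.3086 × 3332.1 = 1028.29 mGal
Free-air anomaly = 982646.69 − 983064.53 + (1028.29) = 610.45 mGal
Bouguer slab correction = 0.04193 × 3.15 × 3332.1 = 440.10 mGal
Simple Bouguer anomaly = 610.45 − (440.10) = 170.35 mGal
Complete Bouguer anomaly = 170.35 + 2.76 = 173.11 mGal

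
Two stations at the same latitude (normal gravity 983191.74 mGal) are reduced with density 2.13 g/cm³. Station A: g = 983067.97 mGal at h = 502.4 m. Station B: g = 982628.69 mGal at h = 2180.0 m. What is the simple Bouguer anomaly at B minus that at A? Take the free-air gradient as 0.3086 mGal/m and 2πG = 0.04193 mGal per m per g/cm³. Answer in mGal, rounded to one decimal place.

Δg_SB(A) = 983067.97 − 983191.74 + 0.3086×502.4 − 0.04193×2.13×502.4 = -13.60 mGal
Δg_SB(B) = 982628.69 − 983191.74 + 0.3086×2180.0 − 0.04193×2.13×2180.0 = -85.00 mGal
Difference = -85.00 − (-13.60) = -71.40 mGal

-71.4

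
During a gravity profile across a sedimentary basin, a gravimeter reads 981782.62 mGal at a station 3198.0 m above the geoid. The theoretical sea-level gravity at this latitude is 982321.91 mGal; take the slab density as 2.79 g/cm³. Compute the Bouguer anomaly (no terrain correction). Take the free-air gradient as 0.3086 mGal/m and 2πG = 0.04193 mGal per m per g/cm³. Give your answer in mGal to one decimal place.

Free-air correction = 0.3086 × 3198.0 = 986.90 mGal
Free-air anomaly = 981782.62 − 982321.91 + (986.90) = 447.61 mGal
Bouguer slab correction = 0.04193 × 2.79 × 3198.0 = 374.12 mGal
Simple Bouguer anomaly = 447.61 − (374.12) = 73.49 mGal

73.5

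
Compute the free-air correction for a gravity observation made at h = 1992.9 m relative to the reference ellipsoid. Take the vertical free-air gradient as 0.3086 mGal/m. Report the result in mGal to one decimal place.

Free-air correction = 0.3086 × 1992.9 = 615.0 mGal

615.0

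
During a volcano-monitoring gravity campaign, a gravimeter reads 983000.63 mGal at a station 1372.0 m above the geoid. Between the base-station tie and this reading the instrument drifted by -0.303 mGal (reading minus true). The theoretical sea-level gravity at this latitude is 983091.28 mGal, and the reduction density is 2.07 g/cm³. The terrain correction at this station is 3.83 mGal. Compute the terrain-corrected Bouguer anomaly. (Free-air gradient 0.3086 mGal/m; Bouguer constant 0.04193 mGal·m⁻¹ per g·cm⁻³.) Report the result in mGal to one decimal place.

Drift-corrected reading = 983000.63 − (-0.303) = 983000.933 mGal
Free-air correction = 0.3086 × 1372.0 = 423.40 mGal
Free-air anomaly = 983000.933 − 983091.28 + (423.40) = 333.053 mGal
Bouguer slab correction = 0.04193 × 2.07 × 1372.0 = 119.08 mGal
Simple Bouguer anomaly = 333.053 − (119.08) = 213.973 mGal
Complete Bouguer anomaly = 213.973 + 3.83 = 217.803 mGal

217.8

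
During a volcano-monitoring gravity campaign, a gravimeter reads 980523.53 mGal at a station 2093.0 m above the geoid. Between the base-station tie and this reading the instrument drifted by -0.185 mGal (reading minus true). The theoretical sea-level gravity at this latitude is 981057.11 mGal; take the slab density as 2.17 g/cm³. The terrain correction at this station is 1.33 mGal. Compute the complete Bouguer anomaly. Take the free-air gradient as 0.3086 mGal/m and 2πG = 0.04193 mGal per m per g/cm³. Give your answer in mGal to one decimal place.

-76.6

Drift-corrected reading = 980523.53 − (-0.185) = 980523.715 mGal
Free-air correction = 0.3086 × 2093.0 = 645.90 mGal
Free-air anomaly = 980523.715 − 981057.11 + (645.90) = 112.505 mGal
Bouguer slab correction = 0.04193 × 2.17 × 2093.0 = 190.44 mGal
Simple Bouguer anomaly = 112.505 − (190.44) = -77.935 mGal
Complete Bouguer anomaly = -77.935 + 1.33 = -76.605 mGal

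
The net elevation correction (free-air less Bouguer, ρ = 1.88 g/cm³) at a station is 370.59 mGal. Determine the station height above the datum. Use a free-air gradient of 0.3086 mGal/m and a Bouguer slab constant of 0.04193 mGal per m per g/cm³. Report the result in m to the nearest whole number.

1613

Combined gradient = 0.3086 − 0.04193 × 1.88 = 0.2297716 mGal/m
h = 370.59 / 0.2297716 = 1612.86 m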